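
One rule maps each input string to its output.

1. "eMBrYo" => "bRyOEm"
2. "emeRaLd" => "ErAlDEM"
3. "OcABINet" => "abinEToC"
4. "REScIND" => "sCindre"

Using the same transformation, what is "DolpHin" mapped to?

What's happening: move the first 2 characters to the end (rotate left by 2), then flip the case of every letter.
For "DolpHin" the result is "LPhINdO".

LPhINdO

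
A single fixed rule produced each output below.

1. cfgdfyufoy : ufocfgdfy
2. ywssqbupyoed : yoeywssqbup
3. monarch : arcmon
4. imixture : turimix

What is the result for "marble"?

rblma

Rule — delete the last character, then move the last 3 characters to the front (rotate right by 3).
"marble" → "rblma".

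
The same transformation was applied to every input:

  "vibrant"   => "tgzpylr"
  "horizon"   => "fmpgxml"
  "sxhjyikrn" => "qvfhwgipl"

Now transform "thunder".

rfslbcp

The transformation: shift every letter 2 places backward in the alphabet (wrapping around).
Doing the same to "thunder": "rfslbcp".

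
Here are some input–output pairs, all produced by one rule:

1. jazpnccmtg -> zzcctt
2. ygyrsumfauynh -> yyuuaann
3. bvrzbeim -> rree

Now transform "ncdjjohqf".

ddooff

Looking at the pairs, the operation is to keep one character in every 3, starting at position 3 (positions 3rd, 6th, 9th, ...), then double every character.
Working it through for "ncdjjohqf": intermediate "dof", final "ddooff".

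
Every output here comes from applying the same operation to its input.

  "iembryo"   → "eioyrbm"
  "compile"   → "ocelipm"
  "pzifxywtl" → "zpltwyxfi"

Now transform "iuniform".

uimrofin

The rule is to move the first 2 characters to the end (rotate left by 2), then reverse the string.
For "iuniform", step one produces "niformiu"; step two turns that into "uimrofin".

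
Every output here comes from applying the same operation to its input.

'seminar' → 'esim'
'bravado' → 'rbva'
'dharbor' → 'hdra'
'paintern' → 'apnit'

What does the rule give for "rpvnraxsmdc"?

prnvarsx

The rule is to delete the last 3 characters, then swap each adjacent pair of characters (1↔2, 3↔4, ...).
Working it through for "rpvnraxsmdc": intermediate "rpvnraxs", final "prnvarsx".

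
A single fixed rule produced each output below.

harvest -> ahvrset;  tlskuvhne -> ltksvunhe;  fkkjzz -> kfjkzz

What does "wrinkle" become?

rwnilke

What's happening: swap each adjacent pair of characters (1↔2, 3↔4, ...).
On "wrinkle" that produces "rwnilke".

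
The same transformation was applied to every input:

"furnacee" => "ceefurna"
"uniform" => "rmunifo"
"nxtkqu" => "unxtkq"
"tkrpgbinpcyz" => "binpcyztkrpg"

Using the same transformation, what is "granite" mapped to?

tegrani

Each output is the input with this applied: move the first 3 characters to the end (rotate left by 3), then move the first 2 characters to the end (rotate left by 2).
Applying both steps to "granite": "nitegra", then "tegrani".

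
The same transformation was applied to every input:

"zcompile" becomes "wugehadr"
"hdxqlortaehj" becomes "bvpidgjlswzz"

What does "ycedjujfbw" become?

ouwvbmbxtq

The rule is to shift every letter 8 places backward in the alphabet (wrapping around), then swap the first and last characters.
Applying both steps to "ycedjujfbw": "quwvbmbxto", then "ouwvbmbxtq".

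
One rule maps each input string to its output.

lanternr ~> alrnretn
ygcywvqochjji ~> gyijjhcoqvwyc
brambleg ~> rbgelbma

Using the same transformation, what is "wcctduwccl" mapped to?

cwlccwudtc

Rule — move the first 2 characters to the end (rotate left by 2), then reverse the string.
Doing the same to "wcctduwccl": "cwlccwudtc".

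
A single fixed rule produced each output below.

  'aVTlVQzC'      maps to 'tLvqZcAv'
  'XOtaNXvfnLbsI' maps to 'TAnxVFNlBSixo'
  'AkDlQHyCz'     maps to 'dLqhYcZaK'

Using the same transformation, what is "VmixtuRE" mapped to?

The pattern: move the first 2 characters to the end (rotate left by 2), then flip the case of every letter.
So "VmixtuRE" becomes "IXTUrevM".

IXTUrevM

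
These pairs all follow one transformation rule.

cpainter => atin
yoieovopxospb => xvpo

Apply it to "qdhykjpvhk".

ypkj

Rule — take characters alternately from the front and the back (1st, last, 2nd, 2nd-last, ...), then keep only the last 4 characters.
"qdhykjpvhk" → "ypkj".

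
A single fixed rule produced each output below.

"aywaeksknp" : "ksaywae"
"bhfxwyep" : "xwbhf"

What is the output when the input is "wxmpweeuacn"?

The transformation: delete the last 3 characters, then move the last 2 characters to the front (rotate right by 2).
"wxmpweeuacn" → "wxmpweeu" → "euwxmpwe".

euwxmpwe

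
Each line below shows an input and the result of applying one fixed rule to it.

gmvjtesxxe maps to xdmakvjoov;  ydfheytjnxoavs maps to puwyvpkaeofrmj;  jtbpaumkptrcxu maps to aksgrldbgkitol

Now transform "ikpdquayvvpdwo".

zbguhlrpmmgunf

Looking at the pairs, the operation is to shift every letter 9 places backward in the alphabet (wrapping around).
"ikpdquayvvpdwo" → "zbguhlrpmmgunf".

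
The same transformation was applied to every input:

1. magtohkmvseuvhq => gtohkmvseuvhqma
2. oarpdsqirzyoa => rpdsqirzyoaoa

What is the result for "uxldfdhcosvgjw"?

The rule is to move the first 2 characters to the end (rotate left by 2).
"uxldfdhcosvgjw" → "ldfdhcosvgjwux".

ldfdhcosvgjwux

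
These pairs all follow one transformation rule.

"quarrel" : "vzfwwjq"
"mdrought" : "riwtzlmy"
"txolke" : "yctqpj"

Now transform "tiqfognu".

Rule — shift every letter 5 places forward in the alphabet (wrapping around).
On "tiqfognu" that produces "ynvktlsz".

ynvktlsz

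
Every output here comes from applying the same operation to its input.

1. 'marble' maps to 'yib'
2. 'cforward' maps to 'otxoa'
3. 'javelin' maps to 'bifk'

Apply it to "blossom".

pplj

Rule — shift every letter 3 places backward in the alphabet (wrapping around), then delete the first 3 characters.
Working it through for "blossom": intermediate "yilpplj", final "pplj".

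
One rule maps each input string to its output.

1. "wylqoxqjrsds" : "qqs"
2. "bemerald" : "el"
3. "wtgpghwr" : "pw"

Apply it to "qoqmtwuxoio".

Each output is the input with this applied: delete the first character, then keep one character in every 3, starting at position 3 (positions 3rd, 6th, 9th, ...).
Working it through for "qoqmtwuxoio": intermediate "oqmtwuxoio", final "mui".

mui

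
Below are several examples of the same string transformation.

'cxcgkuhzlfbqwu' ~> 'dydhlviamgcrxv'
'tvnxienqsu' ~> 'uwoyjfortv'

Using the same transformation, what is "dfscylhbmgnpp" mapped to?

Each output is the input with this applied: shift every letter 1 place forward in the alphabet (wrapping around).
"dfscylhbmgnpp" → "egtdzmicnhoqq".

egtdzmicnhoqq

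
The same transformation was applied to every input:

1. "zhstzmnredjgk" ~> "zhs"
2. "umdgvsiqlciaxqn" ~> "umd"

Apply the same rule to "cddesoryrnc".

In each case the input is transformed by: keep only the first 3 characters.
For "cddesoryrnc" the result is "cdd".

cdd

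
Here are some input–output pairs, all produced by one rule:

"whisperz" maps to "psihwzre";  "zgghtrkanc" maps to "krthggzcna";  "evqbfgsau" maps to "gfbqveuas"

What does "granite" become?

The rule is to move the last 3 characters to the front (rotate right by 3), then reverse the string.
Applying both steps to "granite": "itegran", then "nargeti".

nargeti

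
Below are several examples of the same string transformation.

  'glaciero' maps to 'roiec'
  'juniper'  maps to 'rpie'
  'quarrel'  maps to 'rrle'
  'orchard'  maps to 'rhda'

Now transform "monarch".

Looking at the pairs, the operation is to delete the first 3 characters, then sort the characters into reverse alphabetical order.
"monarch" → "arch" → "rhca".

rhca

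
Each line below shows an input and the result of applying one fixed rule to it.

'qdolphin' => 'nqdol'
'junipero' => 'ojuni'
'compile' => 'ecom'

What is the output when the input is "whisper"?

rwhi

What's happening: move the last character to the front, then delete the last 3 characters.
Working it through for "whisper": intermediate "rwhispe", final "rwhi".
(Check on "junipero": → "ojuniper" → "ojuni" ✓)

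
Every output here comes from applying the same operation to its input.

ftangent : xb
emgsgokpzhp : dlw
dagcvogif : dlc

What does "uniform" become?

fo

The transformation: shift every letter 3 places backward in the alphabet (wrapping around), then keep one character in every 3, starting at position 3 (positions 3rd, 6th, 9th, ...).
Working it through for "uniform": intermediate "rkfcloj", final "fo".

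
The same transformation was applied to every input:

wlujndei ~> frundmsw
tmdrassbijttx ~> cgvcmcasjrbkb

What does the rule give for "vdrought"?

What's happening: shift every letter 9 places forward in the alphabet (wrapping around), then take characters alternately from the front and the back (1st, last, 2nd, 2nd-last, ...).
On "vdrought": the first step gives "emaxdpqc", and the second then gives "ecmqapxd".
(Check on "tmdrassbijttx": → "cvmajbbkrsccg" → "cgvcmcasjrbkb" ✓)

ecmqapxd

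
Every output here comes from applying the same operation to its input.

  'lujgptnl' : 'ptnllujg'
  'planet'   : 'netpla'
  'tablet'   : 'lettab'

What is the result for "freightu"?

Rule — swap the front and back halves of the string.
Applying that to "freightu" gives "ghtufrei".

ghtufrei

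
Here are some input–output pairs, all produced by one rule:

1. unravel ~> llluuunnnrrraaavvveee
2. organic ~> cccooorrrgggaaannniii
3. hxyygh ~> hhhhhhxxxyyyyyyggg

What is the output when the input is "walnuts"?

ssswwwaaalllnnnuuuttt

Looking at the pairs, the operation is to move the last character to the front, then repeat every character 3 times.
"walnuts" → "swalnut" → "ssswwwaaalllnnnuuuttt".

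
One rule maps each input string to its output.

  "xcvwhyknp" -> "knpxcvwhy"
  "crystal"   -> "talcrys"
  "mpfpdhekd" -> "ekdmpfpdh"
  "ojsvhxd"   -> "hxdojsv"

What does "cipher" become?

The pattern: move the last 3 characters to the front (rotate right by 3).
On "cipher" that produces "hercip".

hercip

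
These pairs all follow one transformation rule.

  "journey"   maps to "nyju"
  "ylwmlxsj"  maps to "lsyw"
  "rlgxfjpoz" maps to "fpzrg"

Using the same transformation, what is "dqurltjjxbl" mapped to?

ljxldu

In each case the input is transformed by: keep every other character starting from the first (positions 1st, 3rd, 5th, ...), then move the first 2 characters to the end (rotate left by 2).
For "dqurltjjxbl" the result is "ljxldu".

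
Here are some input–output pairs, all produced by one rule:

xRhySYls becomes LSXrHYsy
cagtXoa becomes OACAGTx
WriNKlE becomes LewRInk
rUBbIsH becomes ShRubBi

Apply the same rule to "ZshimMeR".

ErzSHIMm

Rule — flip the case of every letter, then move the last 2 characters to the front (rotate right by 2).
Applying that to "ZshimMeR" gives "ErzSHIMm".
(Check on "xRhySYls": → "XrHYsyLS" → "LSXrHYsy" ✓)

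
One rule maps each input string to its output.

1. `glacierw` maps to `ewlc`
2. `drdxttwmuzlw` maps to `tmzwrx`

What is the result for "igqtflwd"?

ldgt

The rule is to keep every other character starting from the second (positions 2nd, 4th, 6th, ...), then move the first 2 characters to the end (rotate left by 2).
On "igqtflwd": the first step gives "gtld", and the second then gives "ldgt".
(Check on "drdxttwmuzlw": → "rxtmzw" → "tmzwrx" ✓)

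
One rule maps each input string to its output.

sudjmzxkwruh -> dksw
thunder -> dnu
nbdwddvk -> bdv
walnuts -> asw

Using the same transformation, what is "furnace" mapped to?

The transformation: sort the characters into alphabetical order, then keep one character in every 3, starting at position 1 (positions 1st, 4th, 7th, ...).
Working it through for "furnace": intermediate "acefnru", final "afu".

afu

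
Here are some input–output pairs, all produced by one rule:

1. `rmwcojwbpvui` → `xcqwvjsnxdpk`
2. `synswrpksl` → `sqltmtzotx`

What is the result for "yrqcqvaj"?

rwbkzsrd

The pattern: swap the front and back halves of the string, then shift every letter 1 place forward in the alphabet (wrapping around).
Applying both steps to "yrqcqvaj": "qvajyrqc", then "rwbkzsrd".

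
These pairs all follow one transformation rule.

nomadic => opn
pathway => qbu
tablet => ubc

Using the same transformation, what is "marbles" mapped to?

nbs

The transformation: shift every letter 1 place forward in the alphabet (wrapping around), then keep only the first 3 characters.
Working it through for "marbles": intermediate "nbscmft", final "nbs".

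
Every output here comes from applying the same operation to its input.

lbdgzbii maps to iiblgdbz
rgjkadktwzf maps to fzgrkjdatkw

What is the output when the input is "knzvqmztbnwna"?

The transformation: move the last 2 characters to the front (rotate right by 2), then swap each adjacent pair of characters (1↔2, 3↔4, ...).
Applying both steps to "knzvqmztbnwna": "naknzvqmztbnw", then "annkvzmqtznbw".
(Check on "lbdgzbii": → "iilbdgzb" → "iiblgdbz" ✓)

annkvzmqtznbw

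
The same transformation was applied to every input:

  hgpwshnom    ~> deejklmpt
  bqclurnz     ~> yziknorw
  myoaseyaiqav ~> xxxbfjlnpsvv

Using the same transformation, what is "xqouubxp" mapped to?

The rule is to sort the characters into alphabetical order, then shift every letter 3 places backward in the alphabet (wrapping around).
"xqouubxp" → "bopquuxx" → "ylmnrruu".

ylmnrruu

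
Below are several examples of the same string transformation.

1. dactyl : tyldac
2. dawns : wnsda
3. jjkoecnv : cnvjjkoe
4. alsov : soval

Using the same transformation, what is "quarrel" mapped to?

Rule — move the last 3 characters to the front (rotate right by 3).
Doing the same to "quarrel": "relquar".

relquar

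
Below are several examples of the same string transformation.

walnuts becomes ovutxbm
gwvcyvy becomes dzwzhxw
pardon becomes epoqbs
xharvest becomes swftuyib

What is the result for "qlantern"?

oufsormb

The pattern: shift every letter 1 place forward in the alphabet (wrapping around), then move the first 3 characters to the end (rotate left by 3).
Starting from "qlantern": after the first operation, "rmboufso"; after the second, "oufsormb".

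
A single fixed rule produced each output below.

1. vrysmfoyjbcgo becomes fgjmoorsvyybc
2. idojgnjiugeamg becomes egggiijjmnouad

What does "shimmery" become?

The rule is to sort the characters into alphabetical order, then move the first 2 characters to the end (rotate left by 2).
Applying both steps to "shimmery": "ehimmrsy", then "immrsyeh".

immrsyeh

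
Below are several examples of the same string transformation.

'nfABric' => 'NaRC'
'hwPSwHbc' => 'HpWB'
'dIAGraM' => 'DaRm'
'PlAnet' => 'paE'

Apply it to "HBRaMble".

hrmL

Each output is the input with this applied: keep every other character starting from the first (positions 1st, 3rd, 5th, ...), then flip the case of every letter.
For "HBRaMble", step one produces "HRMl"; step two turns that into "hrmL".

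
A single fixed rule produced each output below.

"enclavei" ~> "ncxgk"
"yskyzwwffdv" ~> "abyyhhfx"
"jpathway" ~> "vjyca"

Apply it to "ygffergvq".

Looking at the pairs, the operation is to delete the first 3 characters, then shift every letter 2 places forward in the alphabet (wrapping around).
On "ygffergvq": the first step gives "fergvq", and the second then gives "hgtixs".

hgtixs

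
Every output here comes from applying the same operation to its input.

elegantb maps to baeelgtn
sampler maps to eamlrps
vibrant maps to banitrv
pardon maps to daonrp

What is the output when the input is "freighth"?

fehgihtr

The pattern: sort the characters into alphabetical order, then swap each adjacent pair of characters (1↔2, 3↔4, ...).
Working it through for "freighth": intermediate "efghhirt", final "fehgihtr".
(Check on "pardon": → "adnopr" → "daonrp" ✓)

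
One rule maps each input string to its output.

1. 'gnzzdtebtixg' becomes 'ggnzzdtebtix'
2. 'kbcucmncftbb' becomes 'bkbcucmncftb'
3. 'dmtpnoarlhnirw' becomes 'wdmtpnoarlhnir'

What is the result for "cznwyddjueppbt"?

The transformation: move the last character to the front.
For "cznwyddjueppbt" the result is "tcznwyddjueppb".

tcznwyddjueppb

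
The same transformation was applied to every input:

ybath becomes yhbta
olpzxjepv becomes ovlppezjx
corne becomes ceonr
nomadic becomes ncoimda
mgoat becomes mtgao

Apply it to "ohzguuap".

Rule — take characters alternately from the front and the back (1st, last, 2nd, 2nd-last, ...).
On "ohzguuap" that produces "ophazugu".

ophazugu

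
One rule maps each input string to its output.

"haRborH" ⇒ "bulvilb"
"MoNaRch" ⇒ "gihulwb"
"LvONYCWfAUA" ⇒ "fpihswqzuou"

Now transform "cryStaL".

wlsmnuf

The pattern: shift every letter 6 places backward in the alphabet (wrapping around), then convert every letter to lowercase.
"cryStaL" → "wlsMnuF" → "wlsmnuf".
(Check on "haRborH": → "buLvilB" → "bulvilb" ✓)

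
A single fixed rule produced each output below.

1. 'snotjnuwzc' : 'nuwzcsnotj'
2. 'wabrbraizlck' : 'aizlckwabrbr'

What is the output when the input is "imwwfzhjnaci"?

In each case the input is transformed by: swap the front and back halves of the string.
"imwwfzhjnaci" → "hjnaciimwwfz".

hjnaciimwwfz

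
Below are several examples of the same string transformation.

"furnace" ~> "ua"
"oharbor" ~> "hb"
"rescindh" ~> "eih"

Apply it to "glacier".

Each output is the input with this applied: keep one character in every 3, starting at position 2 (positions 2nd, 5th, 8th, ...).
"glacier" → "li".

li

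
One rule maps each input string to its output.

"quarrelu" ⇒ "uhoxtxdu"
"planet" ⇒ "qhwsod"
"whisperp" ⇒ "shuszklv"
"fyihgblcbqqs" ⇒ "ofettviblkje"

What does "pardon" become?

In each case the input is transformed by: swap the front and back halves of the string, then shift every letter 3 places forward in the alphabet (wrapping around).
So "pardon" becomes "grqsdu".

grqsdu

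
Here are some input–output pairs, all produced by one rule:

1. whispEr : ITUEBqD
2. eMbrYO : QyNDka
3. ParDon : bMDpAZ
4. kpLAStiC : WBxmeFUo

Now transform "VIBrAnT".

hunDmZf

The transformation: flip the case of every letter, then shift every letter 12 places forward in the alphabet (wrapping around).
For "VIBrAnT", step one produces "vibRaNt"; step two turns that into "hunDmZf".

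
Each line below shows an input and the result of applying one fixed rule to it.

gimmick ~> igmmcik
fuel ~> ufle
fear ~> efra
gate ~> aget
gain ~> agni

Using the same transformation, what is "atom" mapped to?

tamo

The rule is to swap each adjacent pair of characters (1↔2, 3↔4, ...).
For "atom" the result is "tamo".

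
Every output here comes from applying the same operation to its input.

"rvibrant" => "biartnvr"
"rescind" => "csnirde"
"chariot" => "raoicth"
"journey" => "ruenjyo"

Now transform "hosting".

The transformation: move the first 2 characters to the end (rotate left by 2), then swap each adjacent pair of characters (1↔2, 3↔4, ...).
For "hosting", step one produces "stingho"; step two turns that into "tsnihgo".

tsnihgo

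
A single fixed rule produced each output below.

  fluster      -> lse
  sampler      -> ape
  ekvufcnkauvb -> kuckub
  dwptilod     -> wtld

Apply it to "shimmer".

hme

Looking at the pairs, the operation is to keep every other character starting from the second (positions 2nd, 4th, 6th, ...).
Applying that to "shimmer" gives "hme".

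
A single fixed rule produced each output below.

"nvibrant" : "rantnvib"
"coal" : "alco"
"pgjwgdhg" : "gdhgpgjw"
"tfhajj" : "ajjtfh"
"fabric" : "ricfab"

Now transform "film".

lmfi

In each case the input is transformed by: swap the front and back halves of the string.
For "film" the result is "lmfi".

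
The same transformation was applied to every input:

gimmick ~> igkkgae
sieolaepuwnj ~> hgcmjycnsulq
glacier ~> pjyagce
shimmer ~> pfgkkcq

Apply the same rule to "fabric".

ayzpgd

What's happening: shift every letter 2 places backward in the alphabet (wrapping around), then swap the first and last characters.
For "fabric", step one produces "dyzpga"; step two turns that into "ayzpgd".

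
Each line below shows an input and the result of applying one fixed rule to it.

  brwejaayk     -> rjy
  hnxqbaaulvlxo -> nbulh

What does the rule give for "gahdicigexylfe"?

aigye

The pattern: move the first character to the end, then keep one character in every 3, starting at position 1 (positions 1st, 4th, 7th, ...).
Applying that to "gahdicigexylfe" gives "aigye".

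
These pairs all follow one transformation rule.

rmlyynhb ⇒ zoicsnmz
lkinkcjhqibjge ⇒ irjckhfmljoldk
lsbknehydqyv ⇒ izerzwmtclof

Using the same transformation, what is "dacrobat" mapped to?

In each case the input is transformed by: shift every letter 1 place forward in the alphabet (wrapping around), then swap the front and back halves of the string.
On "dacrobat" that produces "pcbuebds".

pcbuebds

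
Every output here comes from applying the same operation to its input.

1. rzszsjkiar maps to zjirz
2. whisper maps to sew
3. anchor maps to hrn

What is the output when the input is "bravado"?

vdb

Rule — move the first 2 characters to the end (rotate left by 2), then keep every other character starting from the second (positions 2nd, 4th, 6th, ...).
On "bravado": the first step gives "avadobr", and the second then gives "vdb".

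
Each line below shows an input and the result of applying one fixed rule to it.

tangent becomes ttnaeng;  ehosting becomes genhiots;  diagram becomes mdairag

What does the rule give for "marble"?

The transformation: reverse the string, then take characters alternately from the front and the back (1st, last, 2nd, 2nd-last, ...).
For "marble", step one produces "elbram"; step two turns that into "emlabr".

emlabr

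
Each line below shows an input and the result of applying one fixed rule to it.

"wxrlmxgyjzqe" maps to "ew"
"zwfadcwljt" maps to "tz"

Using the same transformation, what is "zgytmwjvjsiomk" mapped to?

The rule is to move the first character to the end, then keep only the last 2 characters.
On "zgytmwjvjsiomk": the first step gives "gytmwjvjsiomkz", and the second then gives "kz".

kz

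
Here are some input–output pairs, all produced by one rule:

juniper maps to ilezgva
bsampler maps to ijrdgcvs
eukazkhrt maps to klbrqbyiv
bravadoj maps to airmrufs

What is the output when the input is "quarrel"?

Looking at the pairs, the operation is to swap the first and last characters, then shift every letter 9 places backward in the alphabet (wrapping around).
Working it through for "quarrel": intermediate "luarreq", final "clriivh".

clriivh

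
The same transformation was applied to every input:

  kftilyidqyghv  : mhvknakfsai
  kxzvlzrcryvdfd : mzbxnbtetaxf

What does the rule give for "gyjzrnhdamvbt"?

ialbtpjfcox

The pattern: shift every letter 2 places forward in the alphabet (wrapping around), then delete the last 2 characters.
On "gyjzrnhdamvbt": the first step gives "ialbtpjfcoxdv", and the second then gives "ialbtpjfcox".
(Check on "kftilyidqyghv": → "mhvknakfsaijx" → "mhvknakfsai" ✓)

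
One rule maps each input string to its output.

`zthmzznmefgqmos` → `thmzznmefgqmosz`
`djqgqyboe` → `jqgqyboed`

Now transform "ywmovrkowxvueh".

wmovrkowxvuehy

Each output is the input with this applied: move the first character to the end.
On "ywmovrkowxvueh" that produces "wmovrkowxvuehy".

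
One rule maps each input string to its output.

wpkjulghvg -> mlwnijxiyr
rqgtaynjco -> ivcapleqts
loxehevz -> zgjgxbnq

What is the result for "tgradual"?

In each case the input is transformed by: move the first 2 characters to the end (rotate left by 2), then shift every letter 2 places forward in the alphabet (wrapping around).
For "tgradual", step one produces "radualtg"; step two turns that into "tcfwcnvi".

tcfwcnvi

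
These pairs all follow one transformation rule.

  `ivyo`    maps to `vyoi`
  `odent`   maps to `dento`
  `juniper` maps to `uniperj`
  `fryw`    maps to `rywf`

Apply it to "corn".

ornc

The pattern: move the first character to the end.
"corn" → "ornc".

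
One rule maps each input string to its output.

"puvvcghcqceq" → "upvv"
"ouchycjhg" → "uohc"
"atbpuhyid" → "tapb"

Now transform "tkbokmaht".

The rule is to swap each adjacent pair of characters (1↔2, 3↔4, ...), then keep only the first 4 characters.
"tkbokmaht" → "ktobmkhat" → "ktob".
(Check on "ouchycjhg": → "uohccyhjg" → "uohc" ✓)

ktob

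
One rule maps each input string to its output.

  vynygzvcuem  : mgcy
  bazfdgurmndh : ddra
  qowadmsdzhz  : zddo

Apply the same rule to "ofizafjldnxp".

xalf

Looking at the pairs, the operation is to keep one character in every 3, starting at position 2 (positions 2nd, 5th, 8th, ...), then swap the first and last characters.
Working it through for "ofizafjldnxp": intermediate "falx", final "xalf".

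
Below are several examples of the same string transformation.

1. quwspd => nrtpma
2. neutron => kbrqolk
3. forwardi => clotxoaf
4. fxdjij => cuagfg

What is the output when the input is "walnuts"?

Rule — shift every letter 3 places backward in the alphabet (wrapping around).
So "walnuts" becomes "txikrqp".

txikrqp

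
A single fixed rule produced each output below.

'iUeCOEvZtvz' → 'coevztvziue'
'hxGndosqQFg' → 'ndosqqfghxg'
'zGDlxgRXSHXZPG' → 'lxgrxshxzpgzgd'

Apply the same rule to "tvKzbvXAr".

What's happening: move the first 3 characters to the end (rotate left by 3), then convert every letter to lowercase.
"tvKzbvXAr" → "zbvXArtvK" → "zbvxartvk".

zbvxartvk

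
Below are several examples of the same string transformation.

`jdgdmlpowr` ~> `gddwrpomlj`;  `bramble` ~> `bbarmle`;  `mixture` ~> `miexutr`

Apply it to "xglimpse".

igexspml

Looking at the pairs, the operation is to sort the characters into reverse alphabetical order, then move the last 3 characters to the front (rotate right by 3).
"xglimpse" → "xspmlige" → "igexspml".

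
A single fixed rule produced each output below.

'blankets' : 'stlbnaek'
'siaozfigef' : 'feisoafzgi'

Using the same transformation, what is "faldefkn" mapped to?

The rule is to move the last 2 characters to the front (rotate right by 2), then swap each adjacent pair of characters (1↔2, 3↔4, ...).
On "faldefkn": the first step gives "knfaldef", and the second then gives "nkafdlfe".

nkafdlfe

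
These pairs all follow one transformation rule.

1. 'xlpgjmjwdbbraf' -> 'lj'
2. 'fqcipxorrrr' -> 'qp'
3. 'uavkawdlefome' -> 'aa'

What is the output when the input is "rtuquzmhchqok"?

Rule — keep one character in every 3, starting at position 2 (positions 2nd, 5th, 8th, ...), then keep only the first 2 characters.
Working it through for "rtuquzmhchqok": intermediate "tuhq", final "tu".
(Check on "xlpgjmjwdbbraf": → "ljwbf" → "lj" ✓)

tu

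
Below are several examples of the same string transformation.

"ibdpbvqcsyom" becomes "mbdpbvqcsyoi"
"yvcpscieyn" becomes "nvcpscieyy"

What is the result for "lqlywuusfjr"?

The transformation: swap the first and last characters.
"lqlywuusfjr" → "rqlywuusfjl".

rqlywuusfjl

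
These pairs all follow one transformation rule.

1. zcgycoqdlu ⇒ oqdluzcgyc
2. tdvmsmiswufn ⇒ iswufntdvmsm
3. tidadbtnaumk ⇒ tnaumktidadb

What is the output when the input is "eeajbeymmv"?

Looking at the pairs, the operation is to swap the front and back halves of the string.
Applying that to "eeajbeymmv" gives "eymmveeajb".

eymmveeajb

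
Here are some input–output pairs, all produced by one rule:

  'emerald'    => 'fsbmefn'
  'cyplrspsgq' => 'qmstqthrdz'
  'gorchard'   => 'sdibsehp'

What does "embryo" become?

cszpfn

Looking at the pairs, the operation is to move the first 2 characters to the end (rotate left by 2), then shift every letter 1 place forward in the alphabet (wrapping around).
Working it through for "embryo": intermediate "bryoem", final "cszpfn".
(Check on "gorchard": → "rchardgo" → "sdibsehp" ✓)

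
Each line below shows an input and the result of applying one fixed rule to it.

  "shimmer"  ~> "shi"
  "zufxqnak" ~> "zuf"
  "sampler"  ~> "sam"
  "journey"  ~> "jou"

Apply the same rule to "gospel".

gos

Rule — keep only the first 3 characters.
Applying that to "gospel" gives "gos".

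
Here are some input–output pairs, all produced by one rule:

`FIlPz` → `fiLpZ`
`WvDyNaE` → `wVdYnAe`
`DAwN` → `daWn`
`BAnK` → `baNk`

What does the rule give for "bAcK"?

Each output is the input with this applied: flip the case of every letter.
Doing the same to "bAcK": "BaCk".

BaCk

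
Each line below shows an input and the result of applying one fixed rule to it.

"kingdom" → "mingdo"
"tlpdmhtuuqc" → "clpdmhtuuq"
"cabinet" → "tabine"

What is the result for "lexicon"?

Rule — delete the first character, then move the last character to the front.
"lexicon" → "nexico".

nexico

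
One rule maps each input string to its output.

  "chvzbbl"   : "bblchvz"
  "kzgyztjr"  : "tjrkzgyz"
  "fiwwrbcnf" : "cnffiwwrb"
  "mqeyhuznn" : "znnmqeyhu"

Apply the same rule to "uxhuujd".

ujduxhu

Each output is the input with this applied: move the last 3 characters to the front (rotate right by 3).
So "uxhuujd" becomes "ujduxhu".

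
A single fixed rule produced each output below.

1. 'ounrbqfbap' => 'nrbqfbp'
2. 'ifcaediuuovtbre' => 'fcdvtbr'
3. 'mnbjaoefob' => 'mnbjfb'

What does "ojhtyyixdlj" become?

In each case the input is transformed by: remove every vowel.
Doing the same to "ojhtyyixdlj": "jhtyyxdlj".

jhtyyxdlj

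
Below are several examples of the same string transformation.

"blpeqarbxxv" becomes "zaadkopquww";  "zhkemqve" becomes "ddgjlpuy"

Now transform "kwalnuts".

What's happening: sort the characters into alphabetical order, then shift every letter 1 place backward in the alphabet (wrapping around).
Working it through for "kwalnuts": intermediate "aklnstuw", final "zjkmrstv".

zjkmrstv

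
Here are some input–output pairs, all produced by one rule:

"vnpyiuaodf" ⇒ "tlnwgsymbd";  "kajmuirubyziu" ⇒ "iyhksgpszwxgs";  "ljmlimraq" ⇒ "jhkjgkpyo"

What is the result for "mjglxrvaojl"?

khejvptymhj

Each output is the input with this applied: shift every letter 2 places backward in the alphabet (wrapping around).
Applying that to "mjglxrvaojl" gives "khejvptymhj".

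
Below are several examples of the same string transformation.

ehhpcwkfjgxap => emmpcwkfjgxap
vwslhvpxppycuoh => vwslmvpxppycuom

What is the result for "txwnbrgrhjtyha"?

In each case the input is transformed by: replace every "h" with "m".
On "txwnbrgrhjtyha" that produces "txwnbrgrmjtyma".

txwnbrgrmjtyma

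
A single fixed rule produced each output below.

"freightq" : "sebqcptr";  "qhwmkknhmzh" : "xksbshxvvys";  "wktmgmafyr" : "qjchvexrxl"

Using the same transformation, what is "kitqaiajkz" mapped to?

uvkvtebltl

In each case the input is transformed by: shift every letter 11 places forward in the alphabet (wrapping around), then move the last 3 characters to the front (rotate right by 3).
Starting from "kitqaiajkz": after the first operation, "vtebltluvk"; after the second, "uvkvtebltl".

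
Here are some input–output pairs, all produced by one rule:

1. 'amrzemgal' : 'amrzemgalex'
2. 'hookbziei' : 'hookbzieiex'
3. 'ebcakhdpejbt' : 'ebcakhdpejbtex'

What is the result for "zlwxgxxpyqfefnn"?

Each output is the input with this applied: append "ex".
Applying that to "zlwxgxxpyqfefnn" gives "zlwxgxxpyqfefnnex".

zlwxgxxpyqfefnnex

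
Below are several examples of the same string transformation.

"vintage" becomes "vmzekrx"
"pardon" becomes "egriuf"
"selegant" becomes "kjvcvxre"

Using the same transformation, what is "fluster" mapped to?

Each output is the input with this applied: shift every letter 9 places backward in the alphabet (wrapping around), then move the last character to the front.
Working it through for "fluster": intermediate "wcljkvi", final "iwcljkv".

iwcljkv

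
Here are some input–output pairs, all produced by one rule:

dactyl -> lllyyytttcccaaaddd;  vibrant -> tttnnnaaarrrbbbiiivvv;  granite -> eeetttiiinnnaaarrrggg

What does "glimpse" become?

The pattern: repeat every character 3 times, then reverse the string.
Applying both steps to "glimpse": "gggllliiimmmpppssseee", then "eeessspppmmmiiilllggg".

eeessspppmmmiiilllggg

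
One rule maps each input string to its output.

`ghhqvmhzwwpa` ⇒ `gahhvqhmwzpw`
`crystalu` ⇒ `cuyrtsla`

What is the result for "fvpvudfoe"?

fepvuvfdo

What's happening: move the last character to the front, then swap each adjacent pair of characters (1↔2, 3↔4, ...).
"fvpvudfoe" → "efvpvudfo" → "fepvuvfdo".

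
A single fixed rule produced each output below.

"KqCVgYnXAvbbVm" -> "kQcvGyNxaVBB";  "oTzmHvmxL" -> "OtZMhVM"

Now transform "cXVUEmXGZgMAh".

The rule is to flip the case of every letter, then delete the last 2 characters.
Working it through for "cXVUEmXGZgMAh": intermediate "CxvueMxgzGmaH", final "CxvueMxgzGm".
(Check on "oTzmHvmxL": → "OtZMhVMXl" → "OtZMhVM" ✓)

CxvueMxgzGm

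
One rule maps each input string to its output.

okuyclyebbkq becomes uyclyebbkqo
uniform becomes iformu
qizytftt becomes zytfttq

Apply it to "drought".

oughtd

Looking at the pairs, the operation is to move the first 2 characters to the end (rotate left by 2), then delete the last character.
For "drought", step one produces "oughtdr"; step two turns that into "oughtd".
(Check on "uniform": → "iformun" → "iformu" ✓)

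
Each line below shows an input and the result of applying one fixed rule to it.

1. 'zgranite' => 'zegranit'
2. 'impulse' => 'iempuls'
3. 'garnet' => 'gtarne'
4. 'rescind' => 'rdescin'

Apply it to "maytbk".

mkaytb

In each case the input is transformed by: swap the first and last characters, then move the last character to the front.
Starting from "maytbk": after the first operation, "kaytbm"; after the second, "mkaytb".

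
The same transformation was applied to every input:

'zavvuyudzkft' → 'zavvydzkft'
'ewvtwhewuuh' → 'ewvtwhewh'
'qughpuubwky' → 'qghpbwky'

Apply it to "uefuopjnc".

Each output is the input with this applied: remove every "u".
"uefuopjnc" → "efopjnc".

efopjnc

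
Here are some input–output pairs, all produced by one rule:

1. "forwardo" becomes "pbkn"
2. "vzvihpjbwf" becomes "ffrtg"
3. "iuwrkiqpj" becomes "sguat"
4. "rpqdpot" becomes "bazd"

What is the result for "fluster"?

Rule — shift every letter 10 places forward in the alphabet (wrapping around), then keep every other character starting from the first (positions 1st, 3rd, 5th, ...).
Starting from "fluster": after the first operation, "pvecdob"; after the second, "pedb".

pedb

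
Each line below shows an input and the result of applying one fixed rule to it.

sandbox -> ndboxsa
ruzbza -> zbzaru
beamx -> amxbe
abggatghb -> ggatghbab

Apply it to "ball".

llba

What's happening: move the first 2 characters to the end (rotate left by 2).
For "ball" the result is "llba".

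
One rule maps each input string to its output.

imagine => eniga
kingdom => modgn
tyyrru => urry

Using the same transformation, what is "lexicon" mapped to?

The rule is to reverse the string, then delete the last 2 characters.
Working it through for "lexicon": intermediate "nocixel", final "nocix".

nocix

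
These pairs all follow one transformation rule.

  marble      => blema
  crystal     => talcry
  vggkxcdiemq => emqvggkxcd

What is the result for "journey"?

The pattern: move the last 3 characters to the front (rotate right by 3), then delete the last character.
Doing the same to "journey": "neyjou".

neyjou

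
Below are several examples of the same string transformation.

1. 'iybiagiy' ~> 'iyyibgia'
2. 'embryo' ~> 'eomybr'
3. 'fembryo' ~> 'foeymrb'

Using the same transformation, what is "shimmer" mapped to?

Rule — take characters alternately from the front and the back (1st, last, 2nd, 2nd-last, ...).
"shimmer" → "srheimm".

srheimm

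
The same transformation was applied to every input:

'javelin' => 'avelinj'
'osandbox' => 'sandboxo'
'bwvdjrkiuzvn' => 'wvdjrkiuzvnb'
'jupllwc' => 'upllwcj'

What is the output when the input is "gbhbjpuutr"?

The rule is to move the first character to the end.
Applying that to "gbhbjpuutr" gives "bhbjpuutrg".

bhbjpuutrg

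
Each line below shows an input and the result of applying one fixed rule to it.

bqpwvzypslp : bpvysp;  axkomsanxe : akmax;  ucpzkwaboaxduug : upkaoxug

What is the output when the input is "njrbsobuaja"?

nrsbaa

What's happening: keep every other character starting from the first (positions 1st, 3rd, 5th, ...).
So "njrbsobuaja" becomes "nrsbaa".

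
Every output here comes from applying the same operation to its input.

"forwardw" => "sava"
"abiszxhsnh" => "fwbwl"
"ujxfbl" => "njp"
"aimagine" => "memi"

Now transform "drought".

Looking at the pairs, the operation is to keep every other character starting from the second (positions 2nd, 4th, 6th, ...), then shift every letter 4 places forward in the alphabet (wrapping around).
"drought" → "ruh" → "vyl".

vyl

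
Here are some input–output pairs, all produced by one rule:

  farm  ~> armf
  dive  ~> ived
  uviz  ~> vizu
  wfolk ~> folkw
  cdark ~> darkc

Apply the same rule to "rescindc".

escindcr

The pattern: move the first character to the end.
Doing the same to "rescindc": "escindcr".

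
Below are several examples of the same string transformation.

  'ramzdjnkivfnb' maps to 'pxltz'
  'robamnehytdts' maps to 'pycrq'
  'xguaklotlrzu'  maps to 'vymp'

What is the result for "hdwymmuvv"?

fws

The rule is to shift every letter 2 places backward in the alphabet (wrapping around), then keep one character in every 3, starting at position 1 (positions 1st, 4th, 7th, ...).
Applying both steps to "hdwymmuvv": "fbuwkkstt", then "fws".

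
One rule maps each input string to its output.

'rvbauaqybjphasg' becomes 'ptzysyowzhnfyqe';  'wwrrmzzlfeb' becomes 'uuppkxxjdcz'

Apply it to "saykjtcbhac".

What's happening: shift every letter 2 places backward in the alphabet (wrapping around).
For "saykjtcbhac" the result is "qywihrazfya".

qywihrazfya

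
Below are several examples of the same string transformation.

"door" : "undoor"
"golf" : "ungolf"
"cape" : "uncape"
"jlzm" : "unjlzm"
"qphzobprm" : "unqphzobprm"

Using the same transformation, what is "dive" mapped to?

Each output is the input with this applied: prepend "un".
"dive" → "undive".

undive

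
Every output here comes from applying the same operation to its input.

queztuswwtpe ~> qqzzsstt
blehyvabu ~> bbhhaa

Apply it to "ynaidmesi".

yyiiee

Rule — keep one character in every 3, starting at position 1 (positions 1st, 4th, 7th, ...), then double every character.
"ynaidmesi" → "yie" → "yyiiee".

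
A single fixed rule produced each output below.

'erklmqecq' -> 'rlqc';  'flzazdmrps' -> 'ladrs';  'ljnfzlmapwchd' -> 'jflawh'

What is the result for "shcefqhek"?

In each case the input is transformed by: keep every other character starting from the second (positions 2nd, 4th, 6th, ...).
Applying that to "shcefqhek" gives "heqe".

heqe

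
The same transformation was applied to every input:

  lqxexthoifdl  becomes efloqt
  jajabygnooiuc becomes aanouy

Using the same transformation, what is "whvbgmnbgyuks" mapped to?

bbhkmy

Looking at the pairs, the operation is to keep every other character starting from the second (positions 2nd, 4th, 6th, ...), then sort the characters into alphabetical order.
Applying both steps to "whvbgmnbgyuks": "hbmbyk", then "bbhkmy".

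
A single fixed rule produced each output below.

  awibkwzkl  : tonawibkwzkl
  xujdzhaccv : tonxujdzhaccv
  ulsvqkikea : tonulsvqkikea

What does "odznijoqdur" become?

tonodznijoqdur

The transformation: prepend "ton".
So "odznijoqdur" becomes "tonodznijoqdur".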